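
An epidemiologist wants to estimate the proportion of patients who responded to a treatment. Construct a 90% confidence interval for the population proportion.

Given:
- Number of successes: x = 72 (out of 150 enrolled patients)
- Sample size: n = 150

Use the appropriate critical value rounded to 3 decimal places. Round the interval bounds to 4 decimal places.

Sample proportion: p̂ = 72/150 = 0.480000

Check conditions for normal approximation:
  np̂ = 72 ≥ 10 ✓
  n(1-p̂) = 78 ≥ 10 ✓

The sample is large enough, so use a z-interval (normal approximation) for the proportion.

For 90% confidence, z* = 1.645 (from standard normal table)

Standard error: SE = √(p̂(1-p̂)/n) = √(0.480000×0.520000/150) = 0.04079216

Margin of error: E = z* × SE = 1.645 × 0.04079216 = 0.067103

Z-interval: p̂ ± E = 0.480000 ± 0.067103 = (0.412897, 0.547103)

Rounded to 4 decimal places:

(0.4129, 0.5471)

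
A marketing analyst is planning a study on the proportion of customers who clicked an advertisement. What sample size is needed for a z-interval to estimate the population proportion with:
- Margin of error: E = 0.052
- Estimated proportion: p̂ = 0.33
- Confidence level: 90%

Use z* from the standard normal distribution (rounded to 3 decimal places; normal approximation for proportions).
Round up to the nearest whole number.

Using z* for proportion z-interval (normal approximation).

For 90% confidence, z* = 1.645 (from standard normal table)

Sample size formula for proportion z-interval: n = z*²p̂(1-p̂)/E²

n = 1.645² × 0.33 × 0.67 / 0.052²
  = 2.706025 × 0.2211 / 0.002704
  = 221.2656

Round up to the nearest whole number: n = 222

222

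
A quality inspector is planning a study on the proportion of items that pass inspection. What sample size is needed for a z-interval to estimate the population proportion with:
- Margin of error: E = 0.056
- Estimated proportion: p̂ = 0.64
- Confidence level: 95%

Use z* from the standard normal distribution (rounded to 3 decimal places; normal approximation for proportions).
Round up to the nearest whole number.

Using z* for proportion z-interval (normal approximation).

For 95% confidence, z* = 1.96 (from standard normal table)

Sample size formula for proportion z-interval: n = z*²p̂(1-p̂)/E²

n = 1.96² × 0.64 × 0.36 / 0.056²
  = 3.8416 × 0.2304 / 0.003136
  = 282.2400

Round up to the nearest whole number: n = 283

283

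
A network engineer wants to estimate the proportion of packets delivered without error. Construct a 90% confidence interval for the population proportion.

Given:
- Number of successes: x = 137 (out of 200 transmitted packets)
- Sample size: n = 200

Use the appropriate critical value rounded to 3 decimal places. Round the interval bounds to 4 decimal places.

Sample proportion: p̂ = 137/200 = 0.685000

Check conditions for normal approximation:
  np̂ = 137 ≥ 10 ✓
  n(1-p̂) = 63 ≥ 10 ✓

The sample is large enough, so use a z-interval (normal approximation) for the proportion.

For 90% confidence, z* = 1.645 (from standard normal table)

Standard error: SE = √(p̂(1-p̂)/n) = √(0.685000×0.315000/200) = 0.03284623

Margin of error: E = z* × SE = 1.645 × 0.03284623 = 0.054032

Z-interval: p̂ ± E = 0.685000 ± 0.054032 = (0.630968, 0.739032)

Rounded to 4 decimal places:

(0.6310, 0.7390)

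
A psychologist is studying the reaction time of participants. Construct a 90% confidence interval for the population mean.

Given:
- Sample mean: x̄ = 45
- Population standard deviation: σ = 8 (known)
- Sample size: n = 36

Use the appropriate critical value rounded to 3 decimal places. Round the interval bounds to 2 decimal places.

The population standard deviation σ is known, so use a z-interval (standard normal critical value).

For 90% confidence, z* = 1.645 (from standard normal table)

Standard error: SE = σ/√n = 8/√36 = 1.333333

Margin of error: E = z* × SE = 1.645 × 1.333333 = 2.1933

Z-interval: x̄ ± E = 45 ± 2.1933 = (42.8067, 47.1933)

Rounded to 2 decimal places:

(42.81, 47.19)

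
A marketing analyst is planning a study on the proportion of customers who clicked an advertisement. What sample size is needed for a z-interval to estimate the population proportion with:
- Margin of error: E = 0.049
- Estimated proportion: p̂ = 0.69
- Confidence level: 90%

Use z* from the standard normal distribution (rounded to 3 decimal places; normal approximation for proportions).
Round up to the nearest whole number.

Using z* for proportion z-interval (normal approximation).

For 90% confidence, z* = 1.645 (from standard normal table)

Sample size formula for proportion z-interval: n = z*²p̂(1-p̂)/E²

n = 1.645² × 0.69 × 0.31 / 0.049²
  = 2.706025 × 0.2139 / 0.002401
  = 241.0740

Round up to the nearest whole number: n = 242

242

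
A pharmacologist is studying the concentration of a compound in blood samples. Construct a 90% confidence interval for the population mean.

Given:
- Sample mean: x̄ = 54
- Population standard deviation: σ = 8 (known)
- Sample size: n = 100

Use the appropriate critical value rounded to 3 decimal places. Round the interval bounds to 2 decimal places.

The population standard deviation σ is known, so use a z-interval (standard normal critical value).

For 90% confidence, z* = 1.645 (from standard normal table)

Standard error: SE = σ/√n = 8/√100 = 0.800000

Margin of error: E = z* × SE = 1.645 × 0.800000 = 1.3160

Z-interval: x̄ ± E = 54 ± 1.3160 = (52.6840, 55.3160)

Rounded to 2 decimal places:

(52.68, 55.32)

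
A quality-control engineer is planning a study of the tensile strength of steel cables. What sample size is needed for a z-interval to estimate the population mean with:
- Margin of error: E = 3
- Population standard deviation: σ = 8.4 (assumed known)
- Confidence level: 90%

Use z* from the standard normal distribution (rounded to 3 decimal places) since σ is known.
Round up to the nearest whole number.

Using z* since population σ is known (z-interval formula).

For 90% confidence, z* = 1.645 (from standard normal table)

Sample size formula for z-interval: n = (z*σ/E)²

n = (1.645 × 8.4 / 3)²
  = (4.606000)²
  = 21.2152

Round up to the nearest whole number: n = 22

22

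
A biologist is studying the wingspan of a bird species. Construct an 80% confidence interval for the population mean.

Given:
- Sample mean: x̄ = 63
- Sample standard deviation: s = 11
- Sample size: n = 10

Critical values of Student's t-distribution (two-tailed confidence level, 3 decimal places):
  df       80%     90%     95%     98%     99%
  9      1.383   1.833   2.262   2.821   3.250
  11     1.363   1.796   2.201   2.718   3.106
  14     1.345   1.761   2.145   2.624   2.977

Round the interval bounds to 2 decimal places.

The population standard deviation σ is unknown (only the sample standard deviation s is given), so use a t-interval with df = n - 1 = 10 - 1 = 9.

For 80% confidence with df = 9, t* = 1.383 (from t-table)

Standard error: SE = s/√n = 11/√10 = 3.478505

Margin of error: E = t* × SE = 1.383 × 3.478505 = 4.8108

T-interval: x̄ ± E = 63 ± 4.8108 = (58.1892, 67.8108)

Rounded to 2 decimal places:

(58.19, 67.81)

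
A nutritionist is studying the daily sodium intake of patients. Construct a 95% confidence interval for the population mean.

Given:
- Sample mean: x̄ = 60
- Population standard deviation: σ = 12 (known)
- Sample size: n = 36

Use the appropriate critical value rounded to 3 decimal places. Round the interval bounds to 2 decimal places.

The population standard deviation σ is known, so use a z-interval (standard normal critical value).

For 95% confidence, z* = 1.96 (from standard normal table)

Standard error: SE = σ/√n = 12/√36 = 2.000000

Margin of error: E = z* × SE = 1.96 × 2.000000 = 3.9200

Z-interval: x̄ ± E = 60 ± 3.9200 = (56.0800, 63.9200)

Rounded to 2 decimal places:

(56.08, 63.92)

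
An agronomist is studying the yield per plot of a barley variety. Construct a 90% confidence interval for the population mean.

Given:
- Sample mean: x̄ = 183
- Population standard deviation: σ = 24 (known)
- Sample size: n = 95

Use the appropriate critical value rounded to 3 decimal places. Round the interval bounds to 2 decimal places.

The population standard deviation σ is known, so use a z-interval (standard normal critical value).

For 90% confidence, z* = 1.645 (from standard normal table)

Standard error: SE = σ/√n = 24/√95 = 2.462348

Margin of error: E = z* × SE = 1.645 × 2.462348 = 4.0506

Z-interval: x̄ ± E = 183 ± 4.0506 = (178.9494, 187.0506)

Rounded to 2 decimal places:

(178.95, 187.05)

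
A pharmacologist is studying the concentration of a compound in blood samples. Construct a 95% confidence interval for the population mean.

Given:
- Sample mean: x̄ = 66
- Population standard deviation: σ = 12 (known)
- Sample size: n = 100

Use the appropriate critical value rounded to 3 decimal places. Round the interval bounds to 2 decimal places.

The population standard deviation σ is known, so use a z-interval (standard normal critical value).

For 95% confidence, z* = 1.96 (from standard normal table)

Standard error: SE = σ/√n = 12/√100 = 1.200000

Margin of error: E = z* × SE = 1.96 × 1.200000 = 2.3520

Z-interval: x̄ ± E = 66 ± 2.3520 = (63.6480, 68.3520)

Rounded to 2 decimal places:

(63.65, 68.35)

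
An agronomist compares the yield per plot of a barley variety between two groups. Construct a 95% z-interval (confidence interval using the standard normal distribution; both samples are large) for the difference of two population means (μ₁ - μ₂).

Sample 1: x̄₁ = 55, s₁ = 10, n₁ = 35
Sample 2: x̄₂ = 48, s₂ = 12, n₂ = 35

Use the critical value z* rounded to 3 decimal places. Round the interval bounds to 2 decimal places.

Both samples are large (n₁ = 35 ≥ 30, n₂ = 35 ≥ 30), so a z-interval for the difference of means applies.

Point estimate: x̄₁ - x̄₂ = 55 - 48 = 7

Standard error: SE = √(s₁²/n₁ + s₂²/n₂)
= √(10²/35 + 12²/35)
= √(2.857143 + 4.114286)
= 2.640346

For 95% confidence, z* = 1.96 (from standard normal table)
Margin of error: E = z* × SE = 1.96 × 2.640346 = 5.1751

Z-interval: (x̄₁ - x̄₂) ± E = 7 ± 5.1751 = (1.8249, 12.1751)

Rounded to 2 decimal places:

(1.82, 12.18)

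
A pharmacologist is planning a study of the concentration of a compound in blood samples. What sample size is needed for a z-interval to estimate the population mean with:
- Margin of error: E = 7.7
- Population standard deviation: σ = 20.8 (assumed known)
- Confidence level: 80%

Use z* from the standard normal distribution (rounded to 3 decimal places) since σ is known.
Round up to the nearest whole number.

Using z* since population σ is known (z-interval formula).

For 80% confidence, z* = 1.282 (from standard normal table)

Sample size formula for z-interval: n = (z*σ/E)²

n = (1.282 × 20.8 / 7.7)²
  = (3.463065)²
  = 11.9928

Round up to the nearest whole number: n = 12

12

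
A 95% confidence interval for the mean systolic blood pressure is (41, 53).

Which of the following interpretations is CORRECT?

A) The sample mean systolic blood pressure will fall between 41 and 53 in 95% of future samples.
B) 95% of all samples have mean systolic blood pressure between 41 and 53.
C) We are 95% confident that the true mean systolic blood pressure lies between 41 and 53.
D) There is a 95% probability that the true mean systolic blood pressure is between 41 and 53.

A confidence interval represents our confidence in the procedure, not a probability statement about the parameter.

Key concept: If we repeated this sampling process many times and computed a 95% CI each time, about 95% of those intervals would contain the true population parameter.

For this specific interval (41, 53):
- Midpoint (point estimate): 47
- Margin of error: 6

The correct interpretation is the one stating confidence that the true parameter lies in the interval — option C.

C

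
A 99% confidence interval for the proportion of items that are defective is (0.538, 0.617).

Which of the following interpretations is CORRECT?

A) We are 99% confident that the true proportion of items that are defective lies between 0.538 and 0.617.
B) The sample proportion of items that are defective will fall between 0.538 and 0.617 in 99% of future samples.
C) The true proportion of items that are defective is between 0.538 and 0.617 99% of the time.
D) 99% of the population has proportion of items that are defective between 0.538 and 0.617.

A confidence interval represents our confidence in the procedure, not a probability statement about the parameter.

Key concept: If we repeated this sampling process many times and computed a 99% CI each time, about 99% of those intervals would contain the true population parameter.

For this specific interval (0.538, 0.617):
- Midpoint (point estimate): 0.5775
- Margin of error: 0.0395

The correct interpretation is the one stating confidence that the true parameter lies in the interval — option A.

A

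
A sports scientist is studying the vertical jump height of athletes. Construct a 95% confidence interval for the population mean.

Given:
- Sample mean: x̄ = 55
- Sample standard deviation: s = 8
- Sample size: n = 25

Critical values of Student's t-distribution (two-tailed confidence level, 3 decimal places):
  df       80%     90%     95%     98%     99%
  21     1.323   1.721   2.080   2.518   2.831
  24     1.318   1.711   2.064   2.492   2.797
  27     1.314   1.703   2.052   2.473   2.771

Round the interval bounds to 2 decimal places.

The population standard deviation σ is unknown (only the sample standard deviation s is given), so use a t-interval with df = n - 1 = 25 - 1 = 24.

For 95% confidence with df = 24, t* = 2.064 (from t-table)

Standard error: SE = s/√n = 8/√25 = 1.600000

Margin of error: E = t* × SE = 2.064 × 1.600000 = 3.3024

T-interval: x̄ ± E = 55 ± 3.3024 = (51.6976, 58.3024)

Rounded to 2 decimal places:

(51.70, 58.30)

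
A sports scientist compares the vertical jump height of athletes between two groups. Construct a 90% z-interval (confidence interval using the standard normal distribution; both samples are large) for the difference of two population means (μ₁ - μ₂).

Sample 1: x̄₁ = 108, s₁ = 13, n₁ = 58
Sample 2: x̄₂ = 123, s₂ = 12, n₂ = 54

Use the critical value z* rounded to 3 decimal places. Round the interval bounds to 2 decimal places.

Both samples are large (n₁ = 58 ≥ 30, n₂ = 54 ≥ 30), so a z-interval for the difference of means applies.

Point estimate: x̄₁ - x̄₂ = 108 - 123 = -15

Standard error: SE = √(s₁²/n₁ + s₂²/n₂)
= √(13²/58 + 12²/54)
= √(2.913793 + 2.666667)
= 2.362300

For 90% confidence, z* = 1.645 (from standard normal table)
Margin of error: E = z* × SE = 1.645 × 2.362300 = 3.8860

Z-interval: (x̄₁ - x̄₂) ± E = -15 ± 3.8860 = (-18.8860, -11.1140)

Rounded to 2 decimal places:

(-18.89, -11.11)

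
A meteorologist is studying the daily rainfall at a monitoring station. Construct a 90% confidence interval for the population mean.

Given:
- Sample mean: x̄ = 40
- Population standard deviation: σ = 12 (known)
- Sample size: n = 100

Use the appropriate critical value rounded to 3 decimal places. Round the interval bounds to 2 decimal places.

The population standard deviation σ is known, so use a z-interval (standard normal critical value).

For 90% confidence, z* = 1.645 (from standard normal table)

Standard error: SE = σ/√n = 12/√100 = 1.200000

Margin of error: E = z* × SE = 1.645 × 1.200000 = 1.9740

Z-interval: x̄ ± E = 40 ± 1.9740 = (38.0260, 41.9740)

Rounded to 2 decimal places:

(38.03, 41.97)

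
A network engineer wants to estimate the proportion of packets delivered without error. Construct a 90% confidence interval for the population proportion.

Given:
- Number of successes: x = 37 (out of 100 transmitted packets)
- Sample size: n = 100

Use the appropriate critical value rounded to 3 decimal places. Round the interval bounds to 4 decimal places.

Sample proportion: p̂ = 37/100 = 0.370000

Check conditions for normal approximation:
  np̂ = 37 ≥ 10 ✓
  n(1-p̂) = 63 ≥ 10 ✓

The sample is large enough, so use a z-interval (normal approximation) for the proportion.

For 90% confidence, z* = 1.645 (from standard normal table)

Standard error: SE = √(p̂(1-p̂)/n) = √(0.370000×0.630000/100) = 0.04828043

Margin of error: E = z* × SE = 1.645 × 0.04828043 = 0.079421

Z-interval: p̂ ± E = 0.370000 ± 0.079421 = (0.290579, 0.449421)

Rounded to 4 decimal places:

(0.2906, 0.4494)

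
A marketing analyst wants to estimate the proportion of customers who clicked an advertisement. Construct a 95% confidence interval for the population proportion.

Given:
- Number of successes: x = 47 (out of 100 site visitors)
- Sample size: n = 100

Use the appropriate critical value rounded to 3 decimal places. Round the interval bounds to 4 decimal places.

Sample proportion: p̂ = 47/100 = 0.470000

Check conditions for normal approximation:
  np̂ = 47 ≥ 10 ✓
  n(1-p̂) = 53 ≥ 10 ✓

The sample is large enough, so use a z-interval (normal approximation) for the proportion.

For 95% confidence, z* = 1.96 (from standard normal table)

Standard error: SE = √(p̂(1-p̂)/n) = √(0.470000×0.530000/100) = 0.04990992

Margin of error: E = z* × SE = 1.96 × 0.04990992 = 0.097823

Z-interval: p̂ ± E = 0.470000 ± 0.097823 = (0.372177, 0.567823)

Rounded to 4 decimal places:

(0.3722, 0.5678)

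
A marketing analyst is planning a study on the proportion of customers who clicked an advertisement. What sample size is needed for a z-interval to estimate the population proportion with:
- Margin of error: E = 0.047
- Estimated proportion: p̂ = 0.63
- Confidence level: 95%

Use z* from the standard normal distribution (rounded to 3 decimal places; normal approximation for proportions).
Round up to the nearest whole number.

Using z* for proportion z-interval (normal approximation).

For 95% confidence, z* = 1.96 (from standard normal table)

Sample size formula for proportion z-interval: n = z*²p̂(1-p̂)/E²

n = 1.96² × 0.63 × 0.37 / 0.047²
  = 3.8416 × 0.2331 / 0.002209
  = 405.3766

Round up to the nearest whole number: n = 406

406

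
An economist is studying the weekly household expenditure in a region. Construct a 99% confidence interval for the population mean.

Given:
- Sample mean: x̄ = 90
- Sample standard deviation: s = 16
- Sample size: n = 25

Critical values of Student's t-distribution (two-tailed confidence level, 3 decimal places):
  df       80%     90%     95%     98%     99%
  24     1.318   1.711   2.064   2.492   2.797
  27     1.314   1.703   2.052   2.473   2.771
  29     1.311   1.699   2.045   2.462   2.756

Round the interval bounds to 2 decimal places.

The population standard deviation σ is unknown (only the sample standard deviation s is given), so use a t-interval with df = n - 1 = 25 - 1 = 24.

For 99% confidence with df = 24, t* = 2.797 (from t-table)

Standard error: SE = s/√n = 16/√25 = 3.200000

Margin of error: E = t* × SE = 2.797 × 3.200000 = 8.9504

T-interval: x̄ ± E = 90 ± 8.9504 = (81.0496, 98.9504)

Rounded to 2 decimal places:

(81.05, 98.95)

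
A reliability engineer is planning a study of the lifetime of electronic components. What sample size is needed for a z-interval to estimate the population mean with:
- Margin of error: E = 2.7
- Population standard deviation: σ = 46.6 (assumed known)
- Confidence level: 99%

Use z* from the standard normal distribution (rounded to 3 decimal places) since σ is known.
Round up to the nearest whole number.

Using z* since population σ is known (z-interval formula).

For 99% confidence, z* = 2.576 (from standard normal table)

Sample size formula for z-interval: n = (z*σ/E)²

n = (2.576 × 46.6 / 2.7)²
  = (44.459852)²
  = 1976.6784

Round up to the nearest whole number: n = 1977

1977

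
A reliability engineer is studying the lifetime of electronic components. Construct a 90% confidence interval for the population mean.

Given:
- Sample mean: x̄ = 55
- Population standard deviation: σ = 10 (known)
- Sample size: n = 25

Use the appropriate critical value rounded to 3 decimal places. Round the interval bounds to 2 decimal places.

The population standard deviation σ is known, so use a z-interval (standard normal critical value).

For 90% confidence, z* = 1.645 (from standard normal table)

Standard error: SE = σ/√n = 10/√25 = 2.000000

Margin of error: E = z* × SE = 1.645 × 2.000000 = 3.2900

Z-interval: x̄ ± E = 55 ± 3.2900 = (51.7100, 58.2900)

Rounded to 2 decimal places:

(51.71, 58.29)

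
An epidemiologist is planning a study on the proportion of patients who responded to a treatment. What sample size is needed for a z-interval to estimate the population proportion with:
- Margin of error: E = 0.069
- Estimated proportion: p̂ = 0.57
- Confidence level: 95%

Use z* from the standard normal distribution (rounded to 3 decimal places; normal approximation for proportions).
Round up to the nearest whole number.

Using z* for proportion z-interval (normal approximation).

For 95% confidence, z* = 1.96 (from standard normal table)

Sample size formula for proportion z-interval: n = z*²p̂(1-p̂)/E²

n = 1.96² × 0.57 × 0.43 / 0.069²
  = 3.8416 × 0.2451 / 0.004761
  = 197.7686

Round up to the nearest whole number: n = 198

198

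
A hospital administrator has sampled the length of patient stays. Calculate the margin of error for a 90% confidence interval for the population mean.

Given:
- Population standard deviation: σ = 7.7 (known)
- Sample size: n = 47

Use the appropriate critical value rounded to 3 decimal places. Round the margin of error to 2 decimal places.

The population standard deviation σ is known, so use the z-interval margin of error formula.

For 90% confidence, z* = 1.645 (from standard normal table)

Margin of error formula for z-interval: E = z* × σ/√n

E = 1.645 × 7.7/√47
  = 1.645 × 1.123160
  = 1.8476

Rounded to 2 decimal places:

1.85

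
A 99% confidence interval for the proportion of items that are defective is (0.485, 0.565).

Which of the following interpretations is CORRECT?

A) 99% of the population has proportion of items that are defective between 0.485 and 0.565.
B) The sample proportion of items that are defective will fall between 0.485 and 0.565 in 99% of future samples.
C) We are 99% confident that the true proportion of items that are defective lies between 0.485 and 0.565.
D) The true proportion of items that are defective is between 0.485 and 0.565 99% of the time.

A confidence interval represents our confidence in the procedure, not a probability statement about the parameter.

Key concept: If we repeated this sampling process many times and computed a 99% CI each time, about 99% of those intervals would contain the true population parameter.

For this specific interval (0.485, 0.565):
- Midpoint (point estimate): 0.525
- Margin of error: 0.04

The correct interpretation is the one stating confidence that the true parameter lies in the interval — option C.

C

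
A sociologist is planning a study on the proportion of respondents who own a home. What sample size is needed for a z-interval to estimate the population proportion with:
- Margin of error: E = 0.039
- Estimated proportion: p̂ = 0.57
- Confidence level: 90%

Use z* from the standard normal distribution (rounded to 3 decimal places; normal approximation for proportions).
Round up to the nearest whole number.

Using z* for proportion z-interval (normal approximation).

For 90% confidence, z* = 1.645 (from standard normal table)

Sample size formula for proportion z-interval: n = z*²p̂(1-p̂)/E²

n = 1.645² × 0.57 × 0.43 / 0.039²
  = 2.706025 × 0.2451 / 0.001521
  = 436.0596

Round up to the nearest whole number: n = 437

437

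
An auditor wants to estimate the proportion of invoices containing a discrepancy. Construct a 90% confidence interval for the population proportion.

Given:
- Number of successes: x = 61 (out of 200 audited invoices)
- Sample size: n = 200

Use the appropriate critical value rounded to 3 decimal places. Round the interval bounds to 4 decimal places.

Sample proportion: p̂ = 61/200 = 0.305000

Check conditions for normal approximation:
  np̂ = 61 ≥ 10 ✓
  n(1-p̂) = 139 ≥ 10 ✓

The sample is large enough, so use a z-interval (normal approximation) for the proportion.

For 90% confidence, z* = 1.645 (from standard normal table)

Standard error: SE = √(p̂(1-p̂)/n) = √(0.305000×0.695000/200) = 0.03255572

Margin of error: E = z* × SE = 1.645 × 0.03255572 = 0.053554

Z-interval: p̂ ± E = 0.305000 ± 0.053554 = (0.251446, 0.358554)

Rounded to 4 decimal places:

(0.2514, 0.3586)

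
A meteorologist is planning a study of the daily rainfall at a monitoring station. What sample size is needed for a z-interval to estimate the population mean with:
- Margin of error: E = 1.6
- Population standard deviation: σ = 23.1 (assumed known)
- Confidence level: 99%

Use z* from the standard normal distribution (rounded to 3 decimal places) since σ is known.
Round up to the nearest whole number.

Using z* since population σ is known (z-interval formula).

For 99% confidence, z* = 2.576 (from standard normal table)

Sample size formula for z-interval: n = (z*σ/E)²

n = (2.576 × 23.1 / 1.6)²
  = (37.191000)²
  = 1383.1705

Round up to the nearest whole number: n = 1384

1384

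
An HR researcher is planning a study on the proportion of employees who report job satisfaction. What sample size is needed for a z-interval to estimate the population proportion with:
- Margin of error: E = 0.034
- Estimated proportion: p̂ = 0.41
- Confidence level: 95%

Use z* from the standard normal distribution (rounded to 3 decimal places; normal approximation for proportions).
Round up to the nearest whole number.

Using z* for proportion z-interval (normal approximation).

For 95% confidence, z* = 1.96 (from standard normal table)

Sample size formula for proportion z-interval: n = z*²p̂(1-p̂)/E²

n = 1.96² × 0.41 × 0.59 / 0.034²
  = 3.8416 × 0.2419 / 0.001156
  = 803.8781

Round up to the nearest whole number: n = 804

804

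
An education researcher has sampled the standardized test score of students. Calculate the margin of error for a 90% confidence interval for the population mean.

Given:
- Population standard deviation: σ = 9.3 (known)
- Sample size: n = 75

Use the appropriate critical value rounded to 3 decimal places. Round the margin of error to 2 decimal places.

The population standard deviation σ is known, so use the z-interval margin of error formula.

For 90% confidence, z* = 1.645 (from standard normal table)

Margin of error formula for z-interval: E = z* × σ/√n

E = 1.645 × 9.3/√75
  = 1.645 × 1.073872
  = 1.7665

Rounded to 2 decimal places:

1.77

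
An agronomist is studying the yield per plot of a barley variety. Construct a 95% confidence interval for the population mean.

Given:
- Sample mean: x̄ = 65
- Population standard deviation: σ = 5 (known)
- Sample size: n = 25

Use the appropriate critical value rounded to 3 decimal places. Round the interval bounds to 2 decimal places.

The population standard deviation σ is known, so use a z-interval (standard normal critical value).

For 95% confidence, z* = 1.96 (from standard normal table)

Standard error: SE = σ/√n = 5/√25 = 1.000000

Margin of error: E = z* × SE = 1.96 × 1.000000 = 1.9600

Z-interval: x̄ ± E = 65 ± 1.9600 = (63.0400, 66.9600)

Rounded to 2 decimal places:

(63.04, 66.96)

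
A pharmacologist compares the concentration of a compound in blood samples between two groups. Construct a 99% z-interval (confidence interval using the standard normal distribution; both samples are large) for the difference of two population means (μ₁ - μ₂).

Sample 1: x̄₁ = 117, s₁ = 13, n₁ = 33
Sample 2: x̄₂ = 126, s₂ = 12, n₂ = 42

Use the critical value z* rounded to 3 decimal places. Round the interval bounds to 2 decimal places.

Both samples are large (n₁ = 33 ≥ 30, n₂ = 42 ≥ 30), so a z-interval for the difference of means applies.

Point estimate: x̄₁ - x̄₂ = 117 - 126 = -9

Standard error: SE = √(s₁²/n₁ + s₂²/n₂)
= √(13²/33 + 12²/42)
= √(5.121212 + 3.428571)
= 2.924001

For 99% confidence, z* = 2.576 (from standard normal table)
Margin of error: E = z* × SE = 2.576 × 2.924001 = 7.5322

Z-interval: (x̄₁ - x̄₂) ± E = -9 ± 7.5322 = (-16.5322, -1.4678)

Rounded to 2 decimal places:

(-16.53, -1.47)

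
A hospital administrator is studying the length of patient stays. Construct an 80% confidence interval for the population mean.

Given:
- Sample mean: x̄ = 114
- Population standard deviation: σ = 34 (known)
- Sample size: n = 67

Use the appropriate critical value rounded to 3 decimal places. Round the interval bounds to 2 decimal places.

The population standard deviation σ is known, so use a z-interval (standard normal critical value).

For 80% confidence, z* = 1.282 (from standard normal table)

Standard error: SE = σ/√n = 34/√67 = 4.153761

Margin of error: E = z* × SE = 1.282 × 4.153761 = 5.3251

Z-interval: x̄ ± E = 114 ± 5.3251 = (108.6749, 119.3251)

Rounded to 2 decimal places:

(108.67, 119.33)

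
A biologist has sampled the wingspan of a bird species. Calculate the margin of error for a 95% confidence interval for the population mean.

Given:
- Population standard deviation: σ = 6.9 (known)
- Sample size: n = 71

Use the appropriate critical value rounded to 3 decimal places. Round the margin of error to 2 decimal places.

The population standard deviation σ is known, so use the z-interval margin of error formula.

For 95% confidence, z* = 1.96 (from standard normal table)

Margin of error formula for z-interval: E = z* × σ/√n

E = 1.96 × 6.9/√71
  = 1.96 × 0.818879
  = 1.6050

Rounded to 2 decimal places:

1.61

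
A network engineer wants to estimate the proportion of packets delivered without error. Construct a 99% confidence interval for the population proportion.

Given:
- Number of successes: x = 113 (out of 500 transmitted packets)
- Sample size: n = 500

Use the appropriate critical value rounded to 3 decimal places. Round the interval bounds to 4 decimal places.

Sample proportion: p̂ = 113/500 = 0.226000

Check conditions for normal approximation:
  np̂ = 113 ≥ 10 ✓
  n(1-p̂) = 387 ≥ 10 ✓

The sample is large enough, so use a z-interval (normal approximation) for the proportion.

For 99% confidence, z* = 2.576 (from standard normal table)

Standard error: SE = √(p̂(1-p̂)/n) = √(0.226000×0.774000/500) = 0.01870422

Margin of error: E = z* × SE = 2.576 × 0.01870422 = 0.048182

Z-interval: p̂ ± E = 0.226000 ± 0.048182 = (0.177818, 0.274182)

Rounded to 4 decimal places:

(0.1778, 0.2742)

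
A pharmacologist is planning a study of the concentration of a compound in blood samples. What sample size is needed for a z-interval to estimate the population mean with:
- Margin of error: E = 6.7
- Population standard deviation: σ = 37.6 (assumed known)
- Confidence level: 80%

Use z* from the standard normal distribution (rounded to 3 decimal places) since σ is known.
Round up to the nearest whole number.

Using z* since population σ is known (z-interval formula).

For 80% confidence, z* = 1.282 (from standard normal table)

Sample size formula for z-interval: n = (z*σ/E)²

n = (1.282 × 37.6 / 6.7)²
  = (7.194507)²
  = 51.7609

Round up to the nearest whole number: n = 52

52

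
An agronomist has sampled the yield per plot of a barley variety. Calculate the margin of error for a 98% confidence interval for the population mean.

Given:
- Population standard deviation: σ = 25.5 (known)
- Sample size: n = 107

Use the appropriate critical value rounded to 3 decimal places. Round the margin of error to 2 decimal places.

The population standard deviation σ is known, so use the z-interval margin of error formula.

For 98% confidence, z* = 2.326 (from standard normal table)

Margin of error formula for z-interval: E = z* × σ/√n

E = 2.326 × 25.5/√107
  = 2.326 × 2.465178
  = 5.7340

Rounded to 2 decimal places:

5.73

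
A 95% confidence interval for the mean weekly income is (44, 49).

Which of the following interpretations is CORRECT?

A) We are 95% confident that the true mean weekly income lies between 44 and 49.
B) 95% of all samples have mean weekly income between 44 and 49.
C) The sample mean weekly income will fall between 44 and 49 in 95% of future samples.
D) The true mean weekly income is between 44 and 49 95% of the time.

A confidence interval represents our confidence in the procedure, not a probability statement about the parameter.

Key concept: If we repeated this sampling process many times and computed a 95% CI each time, about 95% of those intervals would contain the true population parameter.

For this specific interval (44, 49):
- Midpoint (point estimate): 46.5
- Margin of error: 2.5

The correct interpretation is the one stating confidence that the true parameter lies in the interval — option A.

A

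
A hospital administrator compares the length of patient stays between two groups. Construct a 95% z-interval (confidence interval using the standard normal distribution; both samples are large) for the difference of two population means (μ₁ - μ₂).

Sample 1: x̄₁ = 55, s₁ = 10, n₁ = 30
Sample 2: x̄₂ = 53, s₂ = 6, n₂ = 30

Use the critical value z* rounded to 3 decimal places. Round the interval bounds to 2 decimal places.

Both samples are large (n₁ = 30 ≥ 30, n₂ = 30 ≥ 30), so a z-interval for the difference of means applies.

Point estimate: x̄₁ - x̄₂ = 55 - 53 = 2

Standard error: SE = √(s₁²/n₁ + s₂²/n₂)
= √(10²/30 + 6²/30)
= √(3.333333 + 1.200000)
= 2.129163

For 95% confidence, z* = 1.96 (from standard normal table)
Margin of error: E = z* × SE = 1.96 × 2.129163 = 4.1732

Z-interval: (x̄₁ - x̄₂) ± E = 2 ± 4.1732 = (-2.1732, 6.1732)

Rounded to 2 decimal places:

(-2.17, 6.17)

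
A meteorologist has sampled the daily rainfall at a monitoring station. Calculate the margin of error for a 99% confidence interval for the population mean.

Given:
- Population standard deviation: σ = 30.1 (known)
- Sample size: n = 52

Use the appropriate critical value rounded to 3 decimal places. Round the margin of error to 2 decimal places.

The population standard deviation σ is known, so use the z-interval margin of error formula.

For 99% confidence, z* = 2.576 (from standard normal table)

Margin of error formula for z-interval: E = z* × σ/√n

E = 2.576 × 30.1/√52
  = 2.576 × 4.174119
  = 10.7525

Rounded to 2 decimal places:

10.75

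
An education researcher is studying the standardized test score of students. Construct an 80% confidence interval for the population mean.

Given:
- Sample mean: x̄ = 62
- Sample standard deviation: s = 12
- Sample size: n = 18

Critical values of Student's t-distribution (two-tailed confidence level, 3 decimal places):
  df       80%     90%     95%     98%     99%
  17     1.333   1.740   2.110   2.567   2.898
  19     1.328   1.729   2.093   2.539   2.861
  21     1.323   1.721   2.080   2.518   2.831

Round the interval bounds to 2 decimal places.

The population standard deviation σ is unknown (only the sample standard deviation s is given), so use a t-interval with df = n - 1 = 18 - 1 = 17.

For 80% confidence with df = 17, t* = 1.333 (from t-table)

Standard error: SE = s/√n = 12/√18 = 2.828427

Margin of error: E = t* × SE = 1.333 × 2.828427 = 3.7703

T-interval: x̄ ± E = 62 ± 3.7703 = (58.2297, 65.7703)

Rounded to 2 decimal places:

(58.23, 65.77)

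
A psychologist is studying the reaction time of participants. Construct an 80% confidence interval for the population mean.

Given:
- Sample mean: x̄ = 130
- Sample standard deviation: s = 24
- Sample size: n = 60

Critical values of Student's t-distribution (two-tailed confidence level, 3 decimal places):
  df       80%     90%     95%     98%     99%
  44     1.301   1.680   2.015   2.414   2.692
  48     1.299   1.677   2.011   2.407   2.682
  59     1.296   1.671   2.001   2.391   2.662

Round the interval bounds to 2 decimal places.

The population standard deviation σ is unknown (only the sample standard deviation s is given), so use a t-interval with df = n - 1 = 60 - 1 = 59.

For 80% confidence with df = 59, t* = 1.296 (from t-table)

Standard error: SE = s/√n = 24/√60 = 3.098387

Margin of error: E = t* × SE = 1.296 × 3.098387 = 4.0155

T-interval: x̄ ± E = 130 ± 4.0155 = (125.9845, 134.0155)

Rounded to 2 decimal places:

(125.98, 134.02)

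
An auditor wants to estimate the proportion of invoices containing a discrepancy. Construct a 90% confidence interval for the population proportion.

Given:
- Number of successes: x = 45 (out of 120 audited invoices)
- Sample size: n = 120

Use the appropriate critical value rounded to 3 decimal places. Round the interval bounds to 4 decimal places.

Sample proportion: p̂ = 45/120 = 0.375000

Check conditions for normal approximation:
  np̂ = 45 ≥ 10 ✓
  n(1-p̂) = 75 ≥ 10 ✓

The sample is large enough, so use a z-interval (normal approximation) for the proportion.

For 90% confidence, z* = 1.645 (from standard normal table)

Standard error: SE = √(p̂(1-p̂)/n) = √(0.375000×0.625000/120) = 0.04419417

Margin of error: E = z* × SE = 1.645 × 0.04419417 = 0.072699

Z-interval: p̂ ± E = 0.375000 ± 0.072699 = (0.302301, 0.447699)

Rounded to 4 decimal places:

(0.3023, 0.4477)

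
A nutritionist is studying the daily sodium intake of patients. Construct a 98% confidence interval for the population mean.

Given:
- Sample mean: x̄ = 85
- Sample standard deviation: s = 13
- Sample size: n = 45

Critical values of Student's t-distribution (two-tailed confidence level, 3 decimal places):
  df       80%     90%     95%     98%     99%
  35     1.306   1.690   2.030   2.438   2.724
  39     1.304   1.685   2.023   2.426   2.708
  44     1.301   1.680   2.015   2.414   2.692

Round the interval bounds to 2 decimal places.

The population standard deviation σ is unknown (only the sample standard deviation s is given), so use a t-interval with df = n - 1 = 45 - 1 = 44.

For 98% confidence with df = 44, t* = 2.414 (from t-table)

Standard error: SE = s/√n = 13/√45 = 1.937926

Margin of error: E = t* × SE = 2.414 × 1.937926 = 4.6782

T-interval: x̄ ± E = 85 ± 4.6782 = (80.3218, 89.6782)

Rounded to 2 decimal places:

(80.32, 89.68)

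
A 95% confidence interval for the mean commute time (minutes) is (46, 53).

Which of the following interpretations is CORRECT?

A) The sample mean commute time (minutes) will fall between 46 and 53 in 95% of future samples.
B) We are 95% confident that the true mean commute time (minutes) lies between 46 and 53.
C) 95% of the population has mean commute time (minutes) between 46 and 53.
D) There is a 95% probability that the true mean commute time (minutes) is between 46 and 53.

A confidence interval represents our confidence in the procedure, not a probability statement about the parameter.

Key concept: If we repeated this sampling process many times and computed a 95% CI each time, about 95% of those intervals would contain the true population parameter.

For this specific interval (46, 53):
- Midpoint (point estimate): 49.5
- Margin of error: 3.5

The correct interpretation is the one stating confidence that the true parameter lies in the interval — option B.

B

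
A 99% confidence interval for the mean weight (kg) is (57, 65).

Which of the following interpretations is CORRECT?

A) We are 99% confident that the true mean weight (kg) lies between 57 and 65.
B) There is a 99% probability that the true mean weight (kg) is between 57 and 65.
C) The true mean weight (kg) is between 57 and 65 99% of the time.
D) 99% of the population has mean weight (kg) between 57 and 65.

A confidence interval represents our confidence in the procedure, not a probability statement about the parameter.

Key concept: If we repeated this sampling process many times and computed a 99% CI each time, about 99% of those intervals would contain the true population parameter.

For this specific interval (57, 65):
- Midpoint (point estimate): 61
- Margin of error: 4

The correct interpretation is the one stating confidence that the true parameter lies in the interval — option A.

A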